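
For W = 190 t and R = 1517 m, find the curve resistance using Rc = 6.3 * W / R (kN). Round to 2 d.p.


Rc = 6.3 * W / R
Rc = 6.3 * 190 / 1517
Rc = 1197.0 / 1517
Rc = 0.79 kN

0.79


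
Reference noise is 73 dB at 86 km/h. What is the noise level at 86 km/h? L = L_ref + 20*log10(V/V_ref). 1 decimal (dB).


V/V_ref = 86 / 86 = 1.0
log10(1.0) = 0.0
20 * 0.0 = 0.0
L = 73 + 0.0 = 73.0 dB

73.0


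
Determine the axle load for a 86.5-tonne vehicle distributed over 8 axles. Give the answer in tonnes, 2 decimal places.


Load per axle = total weight / number of axles
Load = 86.5 / 8
Load = 10.81 tonnes

10.81


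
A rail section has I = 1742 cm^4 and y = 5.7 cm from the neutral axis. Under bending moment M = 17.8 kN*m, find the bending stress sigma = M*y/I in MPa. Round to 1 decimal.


Convert units:
M = 17.8 kN*m = 17800000 N*mm
y = 5.7 cm = 57 mm
I = 1742 cm^4 = 17420000 mm^4
sigma = 17800000 * 57 / 17420000
sigma = 58.2 MPa

58.2


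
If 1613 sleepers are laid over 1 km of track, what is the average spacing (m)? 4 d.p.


Spacing = 1000 m / number of sleepers
Spacing = 1000 / 1613
Spacing = 0.6200 m

0.6200


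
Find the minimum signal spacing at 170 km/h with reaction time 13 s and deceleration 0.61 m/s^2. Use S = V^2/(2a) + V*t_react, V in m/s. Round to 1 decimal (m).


V = 170 / 3.6 = 47.2222 m/s
Braking distance = 47.2222^2 / (2*0.61) = 1827.8183 m
Sighting distance = 47.2222 * 13 = 613.8889 m
S = 1827.8183 + 613.8889 = 2441.7 m

2441.7


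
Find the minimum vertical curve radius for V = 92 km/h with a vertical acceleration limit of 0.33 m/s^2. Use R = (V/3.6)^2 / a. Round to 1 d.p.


Convert speed: V = 92 / 3.6 = 25.5556 m/s
V^2 = 653.0864 m^2/s^2
R_v = 653.0864 / 0.33
R_v = 1979.0 m

1979.0


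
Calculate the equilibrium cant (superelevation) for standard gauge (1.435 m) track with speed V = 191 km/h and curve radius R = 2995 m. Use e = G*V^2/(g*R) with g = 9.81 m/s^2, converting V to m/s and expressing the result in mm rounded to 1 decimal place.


Convert speed: V = 191 / 3.6 = 53.0556 m/s
Apply formula: e = 1.435 * 53.0556^2 / (9.81 * 2995)
e = 1.435 * 2814.892 / 29380.95
e = 0.137483 m = 137.5 mm

137.5


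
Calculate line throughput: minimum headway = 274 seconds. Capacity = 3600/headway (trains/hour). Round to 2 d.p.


Capacity = 3600 / headway
Capacity = 3600 / 274
Capacity = 13.14 trains/hour

13.14


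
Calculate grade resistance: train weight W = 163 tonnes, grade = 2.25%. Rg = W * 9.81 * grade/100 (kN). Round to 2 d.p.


Rg = W * 9.81 * grade / 100
Rg = 163 * 9.81 * 2.25 / 100
Rg = 1599.03 * 0.0225
Rg = 35.98 kN

35.98


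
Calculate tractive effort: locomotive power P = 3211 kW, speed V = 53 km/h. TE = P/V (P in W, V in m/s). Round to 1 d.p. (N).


Convert: P = 3211 kW = 3211000 W
V = 53 / 3.6 = 14.7222 m/s
TE = 3211000 / 14.7222
TE = 218105.7 N

218105.7


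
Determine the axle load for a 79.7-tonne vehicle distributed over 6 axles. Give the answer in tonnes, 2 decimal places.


Load per axle = total weight / number of axles
Load = 79.7 / 6
Load = 13.28 tonnes

13.28


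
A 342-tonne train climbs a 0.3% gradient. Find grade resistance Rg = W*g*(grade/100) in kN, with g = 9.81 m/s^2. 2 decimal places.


Rg = W * 9.81 * grade / 100
Rg = 342 * 9.81 * 0.3 / 100
Rg = 3355.02 * 0.003
Rg = 10.07 kN

10.07


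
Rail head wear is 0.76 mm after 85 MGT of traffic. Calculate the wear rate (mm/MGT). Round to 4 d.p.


Wear rate = total wear / cumulative tonnage
Rate = 0.76 / 85
Rate = 0.0089 mm/MGT

0.0089


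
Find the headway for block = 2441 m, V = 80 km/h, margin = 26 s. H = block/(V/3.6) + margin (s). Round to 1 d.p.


V = 80 / 3.6 = 22.2222 m/s
Block traversal time = 2441 / 22.2222 = 109.845 s
Headway = 109.845 + 26
Headway = 135.8 s

135.8


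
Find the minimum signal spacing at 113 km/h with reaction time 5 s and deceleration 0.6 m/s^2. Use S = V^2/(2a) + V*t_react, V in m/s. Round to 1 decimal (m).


V = 113 / 3.6 = 31.3889 m/s
Braking distance = 31.3889^2 / (2*0.6) = 821.052 m
Sighting distance = 31.3889 * 5 = 156.9444 m
S = 821.052 + 156.9444 = 978.0 m

978.0


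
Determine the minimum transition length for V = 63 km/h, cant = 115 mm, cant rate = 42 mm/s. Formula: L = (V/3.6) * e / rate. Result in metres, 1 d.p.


Convert speed: V = 63 / 3.6 = 17.5 m/s
L = 17.5 * 115 / 42
L = 2012.5 / 42
L = 47.9 m

47.9


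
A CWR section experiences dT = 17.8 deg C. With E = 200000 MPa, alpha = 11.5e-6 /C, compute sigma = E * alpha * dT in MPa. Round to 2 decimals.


sigma = E * alpha * dT
sigma = 200000 * 11.5e-6 * 17.8
sigma = 2.3 * 17.8
sigma = 40.94 MPa

40.94


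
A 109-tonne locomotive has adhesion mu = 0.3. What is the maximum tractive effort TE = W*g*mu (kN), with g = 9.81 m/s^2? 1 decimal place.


TE_max = W * g * mu
TE_max = 109 * 9.81 * 0.3
TE_max = 1069.29 * 0.3
TE_max = 320.8 kN

320.8


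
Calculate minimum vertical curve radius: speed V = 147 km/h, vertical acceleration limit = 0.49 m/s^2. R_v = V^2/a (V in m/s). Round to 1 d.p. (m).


Convert speed: V = 147 / 3.6 = 40.8333 m/s
V^2 = 1667.3611 m^2/s^2
R_v = 1667.3611 / 0.49
R_v = 3402.8 m

3402.8


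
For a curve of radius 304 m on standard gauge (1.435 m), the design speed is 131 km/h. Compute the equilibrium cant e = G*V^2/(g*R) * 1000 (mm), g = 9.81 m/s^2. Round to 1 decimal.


Convert speed: V = 131 / 3.6 = 36.3889 m/s
Apply formula: e = 1.435 * 36.3889^2 / (9.81 * 304)
e = 1.435 * 1324.1512 / 2982.24
e = 0.637158 m = 637.2 mm

637.2


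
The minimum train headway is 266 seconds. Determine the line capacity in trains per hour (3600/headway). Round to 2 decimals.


Capacity = 3600 / headway
Capacity = 3600 / 266
Capacity = 13.53 trains/hour

13.53


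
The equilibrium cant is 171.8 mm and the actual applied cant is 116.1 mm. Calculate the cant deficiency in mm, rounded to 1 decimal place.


Cant deficiency = equilibrium cant - actual cant
CD = 171.8 - 116.1
CD = 55.7 mm

55.7


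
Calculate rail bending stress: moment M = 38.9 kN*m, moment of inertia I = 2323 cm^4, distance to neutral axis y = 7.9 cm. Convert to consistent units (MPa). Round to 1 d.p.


Convert units:
M = 38.9 kN*m = 38900000 N*mm
y = 7.9 cm = 79 mm
I = 2323 cm^4 = 23230000 mm^4
sigma = 38900000 * 79 / 23230000
sigma = 132.3 MPa

132.3


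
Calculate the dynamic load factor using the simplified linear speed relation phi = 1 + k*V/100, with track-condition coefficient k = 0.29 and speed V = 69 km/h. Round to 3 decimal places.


phi = 1 + k * V / 100
phi = 1 + 0.29 * 69 / 100
phi = 1 + 0.2001
phi = 1.200

1.200


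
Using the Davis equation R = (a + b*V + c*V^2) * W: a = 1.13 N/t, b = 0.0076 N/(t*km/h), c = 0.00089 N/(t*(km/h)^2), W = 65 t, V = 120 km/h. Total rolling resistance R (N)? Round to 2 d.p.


b*V = 0.0076 * 120 = 0.912
c*V^2 = 0.00089 * 14400 = 12.816
R_per_t = 1.13 + 0.912 + 12.816 = 14.858 N/t
R_total = 14.858 * 65 = 965.77 N

965.77


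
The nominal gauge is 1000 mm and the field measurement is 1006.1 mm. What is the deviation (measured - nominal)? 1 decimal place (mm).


Deviation = measured - nominal
Deviation = 1006.1 - 1000
Deviation = 6.1 mm

6.1


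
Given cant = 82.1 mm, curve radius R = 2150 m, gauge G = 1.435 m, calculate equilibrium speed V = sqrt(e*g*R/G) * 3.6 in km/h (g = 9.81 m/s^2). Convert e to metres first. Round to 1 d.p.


Convert cant: e = 82.1 mm = 0.0821 m
V_ms = sqrt(0.0821 * 9.81 * 2150 / 1.435)
V_ms = sqrt(1206.698362) = 34.7376 m/s
V = 34.7376 * 3.6 = 125.1 km/h

125.1


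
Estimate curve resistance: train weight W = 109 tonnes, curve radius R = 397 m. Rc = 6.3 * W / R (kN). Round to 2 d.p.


Rc = 6.3 * W / R
Rc = 6.3 * 109 / 397
Rc = 686.7 / 397
Rc = 1.73 kN

1.73


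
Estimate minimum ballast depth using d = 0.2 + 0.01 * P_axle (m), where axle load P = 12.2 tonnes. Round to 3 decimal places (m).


d = 0.2 + 0.01 * 12.2
d = 0.2 + 0.122
d = 0.322 m

0.322


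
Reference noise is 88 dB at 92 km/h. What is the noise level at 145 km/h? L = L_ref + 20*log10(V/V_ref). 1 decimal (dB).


V/V_ref = 145 / 92 = 1.576087
log10(1.576087) = 0.19758
20 * 0.19758 = 3.9516
L = 88 + 3.9516 = 92.0 dB

92.0


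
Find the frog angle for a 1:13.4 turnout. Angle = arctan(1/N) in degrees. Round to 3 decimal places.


1/N = 1/13.4 = 0.074627
angle = arctan(0.074627) = 0.074489 rad
angle = 0.074489 * 180/pi = 4.268 degrees

4.268


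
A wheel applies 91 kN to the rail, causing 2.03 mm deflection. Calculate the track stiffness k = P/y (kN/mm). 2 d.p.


Track stiffness k = P / y
k = 91 / 2.03
k = 44.83 kN/mm

44.83


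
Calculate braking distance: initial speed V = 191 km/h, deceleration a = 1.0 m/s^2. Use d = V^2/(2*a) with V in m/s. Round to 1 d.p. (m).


Convert speed: V = 191 / 3.6 = 53.0556 m/s
V^2 = 2814.892
d = 2814.892 / (2 * 1.0)
d = 2814.892 / 2.0
d = 1407.4 m

1407.4


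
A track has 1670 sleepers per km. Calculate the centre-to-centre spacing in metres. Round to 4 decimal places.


Spacing = 1000 m / number of sleepers
Spacing = 1000 / 1670
Spacing = 0.5988 m

0.5988


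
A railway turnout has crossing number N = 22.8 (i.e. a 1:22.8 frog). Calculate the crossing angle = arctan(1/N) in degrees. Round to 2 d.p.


1/N = 1/22.8 = 0.04386
angle = arctan(0.04386) = 0.043832 rad
angle = 0.043832 * 180/pi = 2.51 degrees

2.51


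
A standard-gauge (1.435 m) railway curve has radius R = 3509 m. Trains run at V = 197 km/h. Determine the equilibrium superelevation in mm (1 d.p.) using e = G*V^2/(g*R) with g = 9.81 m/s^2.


Convert speed: V = 197 / 3.6 = 54.7222 m/s
Apply formula: e = 1.435 * 54.7222^2 / (9.81 * 3509)
e = 1.435 * 2994.5216 / 34423.29
e = 0.124832 m = 124.8 mm

124.8


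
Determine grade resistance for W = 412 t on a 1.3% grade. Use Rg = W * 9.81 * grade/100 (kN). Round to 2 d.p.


Rg = W * 9.81 * grade / 100
Rg = 412 * 9.81 * 1.3 / 100
Rg = 4041.72 * 0.013
Rg = 52.54 kN

52.54


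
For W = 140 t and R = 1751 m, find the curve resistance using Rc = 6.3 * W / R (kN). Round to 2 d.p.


Rc = 6.3 * W / R
Rc = 6.3 * 140 / 1751
Rc = 882.0 / 1751
Rc = 0.50 kN

0.50


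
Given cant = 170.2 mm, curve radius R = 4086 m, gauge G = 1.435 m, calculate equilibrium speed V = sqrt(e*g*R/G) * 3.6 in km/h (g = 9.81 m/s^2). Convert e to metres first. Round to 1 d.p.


Convert cant: e = 170.2 mm = 0.1702 m
V_ms = sqrt(0.1702 * 9.81 * 4086 / 1.435)
V_ms = sqrt(4754.173472) = 68.9505 m/s
V = 68.9505 * 3.6 = 248.2 km/h

248.2


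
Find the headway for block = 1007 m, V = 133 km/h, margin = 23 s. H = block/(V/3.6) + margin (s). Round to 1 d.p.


V = 133 / 3.6 = 36.9444 m/s
Block traversal time = 1007 / 36.9444 = 27.2571 s
Headway = 27.2571 + 23
Headway = 50.3 s

50.3


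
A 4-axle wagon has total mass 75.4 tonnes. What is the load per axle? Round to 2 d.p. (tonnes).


Load per axle = total weight / number of axles
Load = 75.4 / 4
Load = 18.85 tonnes

18.85


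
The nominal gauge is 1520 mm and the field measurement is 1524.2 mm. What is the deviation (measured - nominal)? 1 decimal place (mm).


Deviation = measured - nominal
Deviation = 1524.2 - 1520
Deviation = 4.2 mm

4.2


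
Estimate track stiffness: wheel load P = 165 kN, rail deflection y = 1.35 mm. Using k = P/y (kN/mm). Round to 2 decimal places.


Track stiffness k = P / y
k = 165 / 1.35
k = 122.22 kN/mm

122.22


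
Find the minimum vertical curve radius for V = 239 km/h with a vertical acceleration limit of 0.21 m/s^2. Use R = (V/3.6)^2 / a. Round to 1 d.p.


Convert speed: V = 239 / 3.6 = 66.3889 m/s
V^2 = 4407.4846 m^2/s^2
R_v = 4407.4846 / 0.21
R_v = 20988.0 m

20988.0


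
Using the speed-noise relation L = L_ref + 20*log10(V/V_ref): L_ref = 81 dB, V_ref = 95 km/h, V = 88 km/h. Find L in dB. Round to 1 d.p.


V/V_ref = 88 / 95 = 0.926316
log10(0.926316) = -0.033241
20 * -0.033241 = -0.6648
L = 81 + -0.6648 = 80.3 dB

80.3


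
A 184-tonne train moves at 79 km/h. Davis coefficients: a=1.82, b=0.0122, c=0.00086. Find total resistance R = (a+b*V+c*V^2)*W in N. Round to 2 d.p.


b*V = 0.0122 * 79 = 0.9638
c*V^2 = 0.00086 * 6241 = 5.36726
R_per_t = 1.82 + 0.9638 + 5.36726 = 8.15106 N/t
R_total = 8.15106 * 184 = 1499.80 N

1499.80


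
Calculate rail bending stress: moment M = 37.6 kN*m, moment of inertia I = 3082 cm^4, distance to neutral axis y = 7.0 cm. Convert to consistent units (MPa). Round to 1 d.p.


Convert units:
M = 37.6 kN*m = 37600000 N*mm
y = 7.0 cm = 70 mm
I = 3082 cm^4 = 30820000 mm^4
sigma = 37600000 * 70 / 30820000
sigma = 85.4 MPa

85.4


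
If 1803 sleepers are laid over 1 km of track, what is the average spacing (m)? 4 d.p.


Spacing = 1000 m / number of sleepers
Spacing = 1000 / 1803
Spacing = 0.5546 m

0.5546


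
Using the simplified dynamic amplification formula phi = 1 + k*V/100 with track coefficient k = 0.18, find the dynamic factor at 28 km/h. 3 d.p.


phi = 1 + k * V / 100
phi = 1 + 0.18 * 28 / 100
phi = 1 + 0.0504
phi = 1.050

1.050


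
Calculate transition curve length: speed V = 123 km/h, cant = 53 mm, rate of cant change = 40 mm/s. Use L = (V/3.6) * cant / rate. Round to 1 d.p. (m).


Convert speed: V = 123 / 3.6 = 34.1667 m/s
L = 34.1667 * 53 / 40
L = 1810.8333 / 40
L = 45.3 m

45.3


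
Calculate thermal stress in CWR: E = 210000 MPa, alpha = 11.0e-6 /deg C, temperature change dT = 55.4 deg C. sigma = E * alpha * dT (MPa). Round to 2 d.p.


sigma = E * alpha * dT
sigma = 210000 * 11.0e-6 * 55.4
sigma = 2.31 * 55.4
sigma = 127.97 MPa

127.97


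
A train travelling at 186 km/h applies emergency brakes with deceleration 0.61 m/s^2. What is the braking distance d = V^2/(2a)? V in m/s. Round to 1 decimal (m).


Convert speed: V = 186 / 3.6 = 51.6667 m/s
V^2 = 2669.4444
d = 2669.4444 / (2 * 0.61)
d = 2669.4444 / 1.22
d = 2188.1 m

2188.1


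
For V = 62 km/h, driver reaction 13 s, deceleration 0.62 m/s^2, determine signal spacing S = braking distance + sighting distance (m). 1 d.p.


V = 62 / 3.6 = 17.2222 m/s
Braking distance = 17.2222^2 / (2*0.62) = 239.1975 m
Sighting distance = 17.2222 * 13 = 223.8889 m
S = 239.1975 + 223.8889 = 463.1 m

463.1


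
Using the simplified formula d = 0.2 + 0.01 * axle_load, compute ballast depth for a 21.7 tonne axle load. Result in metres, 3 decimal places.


d = 0.2 + 0.01 * 21.7
d = 0.2 + 0.217
d = 0.417 m

0.417


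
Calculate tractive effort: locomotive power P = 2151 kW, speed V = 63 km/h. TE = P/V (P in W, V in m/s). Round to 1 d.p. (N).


Convert: P = 2151 kW = 2151000 W
V = 63 / 3.6 = 17.5 m/s
TE = 2151000 / 17.5
TE = 122914.3 N

122914.3


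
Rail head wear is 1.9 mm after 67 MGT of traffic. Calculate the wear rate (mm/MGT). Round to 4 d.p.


Wear rate = total wear / cumulative tonnage
Rate = 1.9 / 67
Rate = 0.0284 mm/MGT

0.0284


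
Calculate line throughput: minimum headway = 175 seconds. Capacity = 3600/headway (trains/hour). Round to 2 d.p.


Capacity = 3600 / headway
Capacity = 3600 / 175
Capacity = 20.57 trains/hour

20.57


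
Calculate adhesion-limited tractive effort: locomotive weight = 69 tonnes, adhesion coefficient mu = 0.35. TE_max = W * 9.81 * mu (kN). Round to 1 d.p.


TE_max = W * g * mu
TE_max = 69 * 9.81 * 0.35
TE_max = 676.89 * 0.35
TE_max = 236.9 kN

236.9


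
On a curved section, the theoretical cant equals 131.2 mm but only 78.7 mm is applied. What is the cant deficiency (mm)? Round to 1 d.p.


Cant deficiency = equilibrium cant - actual cant
CD = 131.2 - 78.7
CD = 52.5 mm

52.5


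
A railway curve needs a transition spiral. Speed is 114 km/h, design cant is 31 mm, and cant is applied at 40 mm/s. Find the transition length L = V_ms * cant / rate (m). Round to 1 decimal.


Convert speed: V = 114 / 3.6 = 31.6667 m/s
L = 31.6667 * 31 / 40
L = 981.6667 / 40
L = 24.5 m

24.5


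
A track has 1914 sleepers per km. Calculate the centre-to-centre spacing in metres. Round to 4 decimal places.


Spacing = 1000 m / number of sleepers
Spacing = 1000 / 1914
Spacing = 0.5225 m

0.5225


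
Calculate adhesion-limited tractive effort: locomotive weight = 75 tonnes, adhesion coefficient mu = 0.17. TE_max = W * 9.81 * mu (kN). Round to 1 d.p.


TE_max = W * g * mu
TE_max = 75 * 9.81 * 0.17
TE_max = 735.75 * 0.17
TE_max = 125.1 kN

125.1


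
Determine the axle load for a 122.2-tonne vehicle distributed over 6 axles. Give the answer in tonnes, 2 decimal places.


Load per axle = total weight / number of axles
Load = 122.2 / 6
Load = 20.37 tonnes

20.37


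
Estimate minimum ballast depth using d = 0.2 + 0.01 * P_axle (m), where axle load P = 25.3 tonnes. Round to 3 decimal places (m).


d = 0.2 + 0.01 * 25.3
d = 0.2 + 0.253
d = 0.453 m

0.453


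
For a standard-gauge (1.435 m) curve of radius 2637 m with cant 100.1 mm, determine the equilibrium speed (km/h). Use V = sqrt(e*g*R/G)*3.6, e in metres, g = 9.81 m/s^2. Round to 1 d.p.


Convert cant: e = 100.1 mm = 0.1001 m
V_ms = sqrt(0.1001 * 9.81 * 2637 / 1.435)
V_ms = sqrt(1804.518395) = 42.4796 m/s
V = 42.4796 * 3.6 = 152.9 km/h

152.9


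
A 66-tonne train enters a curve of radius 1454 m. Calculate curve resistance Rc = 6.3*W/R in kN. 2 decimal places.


Rc = 6.3 * W / R
Rc = 6.3 * 66 / 1454
Rc = 415.8 / 1454
Rc = 0.29 kN

0.29


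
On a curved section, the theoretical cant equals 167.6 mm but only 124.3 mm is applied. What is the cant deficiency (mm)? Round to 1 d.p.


Cant deficiency = equilibrium cant - actual cant
CD = 167.6 - 124.3
CD = 43.3 mm

43.3


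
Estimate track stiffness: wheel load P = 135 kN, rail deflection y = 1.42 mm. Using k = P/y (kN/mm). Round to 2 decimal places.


Track stiffness k = P / y
k = 135 / 1.42
k = 95.07 kN/mm

95.07


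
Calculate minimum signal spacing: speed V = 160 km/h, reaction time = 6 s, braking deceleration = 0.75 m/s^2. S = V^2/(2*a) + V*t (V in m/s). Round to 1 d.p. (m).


V = 160 / 3.6 = 44.4444 m/s
Braking distance = 44.4444^2 / (2*0.75) = 1316.8724 m
Sighting distance = 44.4444 * 6 = 266.6667 m
S = 1316.8724 + 266.6667 = 1583.5 m

1583.5


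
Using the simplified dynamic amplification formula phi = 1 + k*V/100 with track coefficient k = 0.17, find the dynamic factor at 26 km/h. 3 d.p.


phi = 1 + k * V / 100
phi = 1 + 0.17 * 26 / 100
phi = 1 + 0.0442
phi = 1.044

1.044


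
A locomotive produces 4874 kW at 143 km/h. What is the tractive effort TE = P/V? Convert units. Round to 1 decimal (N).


Convert: P = 4874 kW = 4874000 W
V = 143 / 3.6 = 39.7222 m/s
TE = 4874000 / 39.7222
TE = 122702.1 N

122702.1


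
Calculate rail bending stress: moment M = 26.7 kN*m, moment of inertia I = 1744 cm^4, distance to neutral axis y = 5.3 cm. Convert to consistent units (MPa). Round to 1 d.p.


Convert units:
M = 26.7 kN*m = 26700000 N*mm
y = 5.3 cm = 53 mm
I = 1744 cm^4 = 17440000 mm^4
sigma = 26700000 * 53 / 17440000
sigma = 81.1 MPa

81.1


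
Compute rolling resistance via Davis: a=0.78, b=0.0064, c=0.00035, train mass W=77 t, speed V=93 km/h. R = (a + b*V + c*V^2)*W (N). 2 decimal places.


b*V = 0.0064 * 93 = 0.5952
c*V^2 = 0.00035 * 8649 = 3.02715
R_per_t = 0.78 + 0.5952 + 3.02715 = 4.40235 N/t
R_total = 4.40235 * 77 = 338.98 N

338.98


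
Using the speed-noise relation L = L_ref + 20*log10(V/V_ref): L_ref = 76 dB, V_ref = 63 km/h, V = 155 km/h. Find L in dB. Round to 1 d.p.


V/V_ref = 155 / 63 = 2.460317
log10(2.460317) = 0.390991
20 * 0.390991 = 7.8198
L = 76 + 7.8198 = 83.8 dB

83.8


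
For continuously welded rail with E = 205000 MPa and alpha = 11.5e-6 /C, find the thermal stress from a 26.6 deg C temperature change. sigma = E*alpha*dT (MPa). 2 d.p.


sigma = E * alpha * dT
sigma = 205000 * 11.5e-6 * 26.6
sigma = 2.3575 * 26.6
sigma = 62.71 MPa

62.71


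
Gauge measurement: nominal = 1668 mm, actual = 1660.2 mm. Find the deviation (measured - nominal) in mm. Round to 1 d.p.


Deviation = measured - nominal
Deviation = 1660.2 - 1668
Deviation = -7.8 mm

-7.8


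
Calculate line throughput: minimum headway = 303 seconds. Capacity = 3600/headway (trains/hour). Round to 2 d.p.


Capacity = 3600 / headway
Capacity = 3600 / 303
Capacity = 11.88 trains/hour

11.88


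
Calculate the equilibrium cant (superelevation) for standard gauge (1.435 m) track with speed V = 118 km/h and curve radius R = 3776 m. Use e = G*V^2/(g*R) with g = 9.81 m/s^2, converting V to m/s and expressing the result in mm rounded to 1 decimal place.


Convert speed: V = 118 / 3.6 = 32.7778 m/s
Apply formula: e = 1.435 * 32.7778^2 / (9.81 * 3776)
e = 1.435 * 1074.3827 / 37042.56
e = 0.041621 m = 41.6 mm

41.6


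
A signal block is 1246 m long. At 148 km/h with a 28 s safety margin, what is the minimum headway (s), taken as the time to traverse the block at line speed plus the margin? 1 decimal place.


V = 148 / 3.6 = 41.1111 m/s
Block traversal time = 1246 / 41.1111 = 30.3081 s
Headway = 30.3081 + 28
Headway = 58.3 s

58.3


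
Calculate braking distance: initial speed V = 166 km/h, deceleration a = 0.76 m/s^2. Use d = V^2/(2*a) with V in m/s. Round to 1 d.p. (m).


Convert speed: V = 166 / 3.6 = 46.1111 m/s
V^2 = 2126.2346
d = 2126.2346 / (2 * 0.76)
d = 2126.2346 / 1.52
d = 1398.8 m

1398.8


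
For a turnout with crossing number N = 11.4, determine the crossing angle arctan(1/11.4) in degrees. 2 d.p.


1/N = 1/11.4 = 0.087719
angle = arctan(0.087719) = 0.087495 rad
angle = 0.087495 * 180/pi = 5.01 degrees

5.01


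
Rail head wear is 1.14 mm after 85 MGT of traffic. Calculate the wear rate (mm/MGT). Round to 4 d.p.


Wear rate = total wear / cumulative tonnage
Rate = 1.14 / 85
Rate = 0.0134 mm/MGT

0.0134


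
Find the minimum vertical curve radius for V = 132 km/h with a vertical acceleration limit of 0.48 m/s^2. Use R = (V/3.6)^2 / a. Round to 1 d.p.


Convert speed: V = 132 / 3.6 = 36.6667 m/s
V^2 = 1344.4444 m^2/s^2
R_v = 1344.4444 / 0.48
R_v = 2800.9 m

2800.9


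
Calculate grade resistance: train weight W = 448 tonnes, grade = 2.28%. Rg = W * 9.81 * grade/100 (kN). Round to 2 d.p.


Rg = W * 9.81 * grade / 100
Rg = 448 * 9.81 * 2.28 / 100
Rg = 4394.88 * 0.0228
Rg = 100.20 kN

100.20


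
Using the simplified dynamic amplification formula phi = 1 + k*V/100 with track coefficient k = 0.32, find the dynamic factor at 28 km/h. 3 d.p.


phi = 1 + k * V / 100
phi = 1 + 0.32 * 28 / 100
phi = 1 + 0.0896
phi = 1.090

1.090


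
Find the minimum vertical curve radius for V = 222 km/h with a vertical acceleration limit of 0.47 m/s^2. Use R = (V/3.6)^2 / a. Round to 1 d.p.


Convert speed: V = 222 / 3.6 = 61.6667 m/s
V^2 = 3802.7778 m^2/s^2
R_v = 3802.7778 / 0.47
R_v = 8091.0 m

8091.0


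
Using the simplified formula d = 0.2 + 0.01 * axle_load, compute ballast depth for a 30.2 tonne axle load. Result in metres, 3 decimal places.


d = 0.2 + 0.01 * 30.2
d = 0.2 + 0.302
d = 0.502 m

0.502


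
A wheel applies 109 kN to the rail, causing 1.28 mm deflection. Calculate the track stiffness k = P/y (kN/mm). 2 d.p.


Track stiffness k = P / y
k = 109 / 1.28
k = 85.16 kN/mm

85.16


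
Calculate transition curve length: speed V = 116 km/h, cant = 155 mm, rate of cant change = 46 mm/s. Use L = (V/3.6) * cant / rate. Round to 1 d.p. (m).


Convert speed: V = 116 / 3.6 = 32.2222 m/s
L = 32.2222 * 155 / 46
L = 4994.4444 / 46
L = 108.6 m

108.6


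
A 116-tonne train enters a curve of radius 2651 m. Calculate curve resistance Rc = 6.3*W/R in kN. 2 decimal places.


Rc = 6.3 * W / R
Rc = 6.3 * 116 / 2651
Rc = 730.8 / 2651
Rc = 0.28 kN

0.28


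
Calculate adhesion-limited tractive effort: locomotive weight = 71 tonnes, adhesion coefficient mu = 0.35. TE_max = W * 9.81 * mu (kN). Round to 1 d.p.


TE_max = W * g * mu
TE_max = 71 * 9.81 * 0.35
TE_max = 696.51 * 0.35
TE_max = 243.8 kN

243.8


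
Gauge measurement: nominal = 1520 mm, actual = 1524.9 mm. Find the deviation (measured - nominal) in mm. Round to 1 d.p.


Deviation = measured - nominal
Deviation = 1524.9 - 1520
Deviation = 4.9 mm

4.9


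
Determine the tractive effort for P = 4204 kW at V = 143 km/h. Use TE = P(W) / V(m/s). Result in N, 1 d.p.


Convert: P = 4204 kW = 4204000 W
V = 143 / 3.6 = 39.7222 m/s
TE = 4204000 / 39.7222
TE = 105835.0 N

105835.0


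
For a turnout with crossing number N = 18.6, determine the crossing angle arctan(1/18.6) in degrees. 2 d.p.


1/N = 1/18.6 = 0.053763
angle = arctan(0.053763) = 0.053712 rad
angle = 0.053712 * 180/pi = 3.08 degrees

3.08


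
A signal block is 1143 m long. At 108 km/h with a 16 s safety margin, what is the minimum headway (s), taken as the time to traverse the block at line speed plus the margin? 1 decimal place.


V = 108 / 3.6 = 30.0 m/s
Block traversal time = 1143 / 30.0 = 38.1 s
Headway = 38.1 + 16
Headway = 54.1 s

54.1


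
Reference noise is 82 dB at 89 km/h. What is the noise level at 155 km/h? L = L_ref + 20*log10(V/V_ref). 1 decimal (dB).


V/V_ref = 155 / 89 = 1.741573
log10(1.741573) = 0.240942
20 * 0.240942 = 4.8188
L = 82 + 4.8188 = 86.8 dB

86.8


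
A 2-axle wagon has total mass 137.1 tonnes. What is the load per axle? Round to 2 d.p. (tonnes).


Load per axle = total weight / number of axles
Load = 137.1 / 2
Load = 68.55 tonnes

68.55


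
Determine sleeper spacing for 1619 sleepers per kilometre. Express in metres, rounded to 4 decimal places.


Spacing = 1000 m / number of sleepers
Spacing = 1000 / 1619
Spacing = 0.6177 m

0.6177


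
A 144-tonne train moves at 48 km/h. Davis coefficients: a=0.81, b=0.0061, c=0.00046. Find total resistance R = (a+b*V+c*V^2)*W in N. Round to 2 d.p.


b*V = 0.0061 * 48 = 0.2928
c*V^2 = 0.00046 * 2304 = 1.05984
R_per_t = 0.81 + 0.2928 + 1.05984 = 2.16264 N/t
R_total = 2.16264 * 144 = 311.42 N

311.42


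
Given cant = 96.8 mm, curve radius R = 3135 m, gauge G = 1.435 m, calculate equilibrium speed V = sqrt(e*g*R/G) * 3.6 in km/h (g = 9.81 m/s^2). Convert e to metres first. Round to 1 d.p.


Convert cant: e = 96.8 mm = 0.0968 m
V_ms = sqrt(0.0968 * 9.81 * 3135 / 1.435)
V_ms = sqrt(2074.57915) = 45.5475 m/s
V = 45.5475 * 3.6 = 164.0 km/h

164.0


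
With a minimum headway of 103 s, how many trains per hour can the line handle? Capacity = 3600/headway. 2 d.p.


Capacity = 3600 / headway
Capacity = 3600 / 103
Capacity = 34.95 trains/hour

34.95


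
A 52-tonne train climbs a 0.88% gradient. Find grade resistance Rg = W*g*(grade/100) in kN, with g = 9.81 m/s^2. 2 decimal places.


Rg = W * 9.81 * grade / 100
Rg = 52 * 9.81 * 0.88 / 100
Rg = 510.12 * 0.0088
Rg = 4.49 kN

4.49


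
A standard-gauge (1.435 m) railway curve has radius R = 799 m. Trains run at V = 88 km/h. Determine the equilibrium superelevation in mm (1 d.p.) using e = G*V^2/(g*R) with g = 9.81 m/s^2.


Convert speed: V = 88 / 3.6 = 24.4444 m/s
Apply formula: e = 1.435 * 24.4444^2 / (9.81 * 799)
e = 1.435 * 597.5309 / 7838.19
e = 0.109395 m = 109.4 mm

109.4


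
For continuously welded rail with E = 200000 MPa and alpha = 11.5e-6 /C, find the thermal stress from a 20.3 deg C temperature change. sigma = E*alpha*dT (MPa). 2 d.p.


sigma = E * alpha * dT
sigma = 200000 * 11.5e-6 * 20.3
sigma = 2.3 * 20.3
sigma = 46.69 MPa

46.69


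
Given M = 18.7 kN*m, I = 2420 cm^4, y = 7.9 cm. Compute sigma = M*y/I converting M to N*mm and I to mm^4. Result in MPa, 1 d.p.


Convert units:
M = 18.7 kN*m = 18700000 N*mm
y = 7.9 cm = 79 mm
I = 2420 cm^4 = 24200000 mm^4
sigma = 18700000 * 79 / 24200000
sigma = 61.0 MPa

61.0


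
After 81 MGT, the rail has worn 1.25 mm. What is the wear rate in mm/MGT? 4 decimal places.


Wear rate = total wear / cumulative tonnage
Rate = 1.25 / 81
Rate = 0.0154 mm/MGT

0.0154


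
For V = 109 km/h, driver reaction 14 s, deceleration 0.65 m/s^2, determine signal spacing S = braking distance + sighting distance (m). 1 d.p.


V = 109 / 3.6 = 30.2778 m/s
Braking distance = 30.2778^2 / (2*0.65) = 705.1876 m
Sighting distance = 30.2778 * 14 = 423.8889 m
S = 705.1876 + 423.8889 = 1129.1 m

1129.1


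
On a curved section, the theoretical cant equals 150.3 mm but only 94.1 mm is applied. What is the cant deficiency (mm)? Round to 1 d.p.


Cant deficiency = equilibrium cant - actual cant
CD = 150.3 - 94.1
CD = 56.2 mm

56.2


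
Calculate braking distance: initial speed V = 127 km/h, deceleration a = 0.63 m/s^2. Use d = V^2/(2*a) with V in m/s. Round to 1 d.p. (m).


Convert speed: V = 127 / 3.6 = 35.2778 m/s
V^2 = 1244.5216
d = 1244.5216 / (2 * 0.63)
d = 1244.5216 / 1.26
d = 987.7 m

987.7


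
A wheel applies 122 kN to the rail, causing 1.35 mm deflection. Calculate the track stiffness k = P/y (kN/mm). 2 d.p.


Track stiffness k = P / y
k = 122 / 1.35
k = 90.37 kN/mm

90.37


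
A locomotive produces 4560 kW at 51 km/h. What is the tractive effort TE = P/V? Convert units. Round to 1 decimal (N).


Convert: P = 4560 kW = 4560000 W
V = 51 / 3.6 = 14.1667 m/s
TE = 4560000 / 14.1667
TE = 321882.4 N

321882.4


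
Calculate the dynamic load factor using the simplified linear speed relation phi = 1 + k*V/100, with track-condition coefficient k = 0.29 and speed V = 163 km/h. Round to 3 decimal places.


phi = 1 + k * V / 100
phi = 1 + 0.29 * 163 / 100
phi = 1 + 0.4727
phi = 1.473

1.473


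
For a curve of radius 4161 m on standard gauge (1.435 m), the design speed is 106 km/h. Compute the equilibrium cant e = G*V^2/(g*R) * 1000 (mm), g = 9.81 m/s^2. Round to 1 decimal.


Convert speed: V = 106 / 3.6 = 29.4444 m/s
Apply formula: e = 1.435 * 29.4444^2 / (9.81 * 4161)
e = 1.435 * 866.9753 / 40819.41
e = 0.030478 m = 30.5 mm

30.5


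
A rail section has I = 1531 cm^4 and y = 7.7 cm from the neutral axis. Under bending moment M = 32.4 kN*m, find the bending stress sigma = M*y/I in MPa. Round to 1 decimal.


Convert units:
M = 32.4 kN*m = 32400000 N*mm
y = 7.7 cm = 77 mm
I = 1531 cm^4 = 15310000 mm^4
sigma = 32400000 * 77 / 15310000
sigma = 163.0 MPa

163.0


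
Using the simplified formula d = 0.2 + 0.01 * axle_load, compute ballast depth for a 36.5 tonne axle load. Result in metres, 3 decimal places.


d = 0.2 + 0.01 * 36.5
d = 0.2 + 0.365
d = 0.565 m

0.565


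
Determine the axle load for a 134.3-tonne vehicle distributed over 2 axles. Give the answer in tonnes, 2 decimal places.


Load per axle = total weight / number of axles
Load = 134.3 / 2
Load = 67.15 tonnes

67.15


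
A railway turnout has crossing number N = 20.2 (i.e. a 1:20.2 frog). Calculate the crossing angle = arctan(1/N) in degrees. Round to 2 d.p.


1/N = 1/20.2 = 0.049505
angle = arctan(0.049505) = 0.049465 rad
angle = 0.049465 * 180/pi = 2.83 degrees

2.83


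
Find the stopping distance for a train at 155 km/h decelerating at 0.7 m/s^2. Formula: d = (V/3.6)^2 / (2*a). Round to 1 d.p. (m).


Convert speed: V = 155 / 3.6 = 43.0556 m/s
V^2 = 1853.7809
d = 1853.7809 / (2 * 0.7)
d = 1853.7809 / 1.4
d = 1324.1 m

1324.1


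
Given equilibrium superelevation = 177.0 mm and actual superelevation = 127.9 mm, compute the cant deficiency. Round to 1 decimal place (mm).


Cant deficiency = equilibrium cant - actual cant
CD = 177.0 - 127.9
CD = 49.1 mm

49.1


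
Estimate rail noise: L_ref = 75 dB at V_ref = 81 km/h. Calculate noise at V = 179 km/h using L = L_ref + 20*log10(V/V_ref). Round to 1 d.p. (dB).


V/V_ref = 179 / 81 = 2.209877
log10(2.209877) = 0.344368
20 * 0.344368 = 6.8874
L = 75 + 6.8874 = 81.9 dB

81.9


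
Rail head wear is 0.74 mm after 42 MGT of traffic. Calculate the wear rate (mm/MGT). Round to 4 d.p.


Wear rate = total wear / cumulative tonnage
Rate = 0.74 / 42
Rate = 0.0176 mm/MGT

0.0176


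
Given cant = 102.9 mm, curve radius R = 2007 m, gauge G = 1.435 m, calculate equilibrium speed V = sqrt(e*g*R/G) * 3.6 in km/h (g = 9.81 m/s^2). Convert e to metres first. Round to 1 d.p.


Convert cant: e = 102.9 mm = 0.1029 m
V_ms = sqrt(0.1029 * 9.81 * 2007 / 1.435)
V_ms = sqrt(1411.821702) = 37.5742 m/s
V = 37.5742 * 3.6 = 135.3 km/h

135.3


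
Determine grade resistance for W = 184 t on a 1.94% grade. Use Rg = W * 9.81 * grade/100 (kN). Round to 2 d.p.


Rg = W * 9.81 * grade / 100
Rg = 184 * 9.81 * 1.94 / 100
Rg = 1805.04 * 0.0194
Rg = 35.02 kN

35.02


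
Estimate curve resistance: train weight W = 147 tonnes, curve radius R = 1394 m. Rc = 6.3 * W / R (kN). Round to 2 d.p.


Rc = 6.3 * W / R
Rc = 6.3 * 147 / 1394
Rc = 926.1 / 1394
Rc = 0.66 kN

0.66


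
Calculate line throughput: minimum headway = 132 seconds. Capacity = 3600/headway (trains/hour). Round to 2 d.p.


Capacity = 3600 / headway
Capacity = 3600 / 132
Capacity = 27.27 trains/hour

27.27


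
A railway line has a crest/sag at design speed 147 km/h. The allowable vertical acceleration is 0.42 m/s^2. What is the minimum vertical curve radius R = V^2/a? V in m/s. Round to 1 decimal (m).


Convert speed: V = 147 / 3.6 = 40.8333 m/s
V^2 = 1667.3611 m^2/s^2
R_v = 1667.3611 / 0.42
R_v = 3969.9 m

3969.9


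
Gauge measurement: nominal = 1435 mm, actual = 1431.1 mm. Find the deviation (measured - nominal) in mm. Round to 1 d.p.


Deviation = measured - nominal
Deviation = 1431.1 - 1435
Deviation = -3.9 mm

-3.9


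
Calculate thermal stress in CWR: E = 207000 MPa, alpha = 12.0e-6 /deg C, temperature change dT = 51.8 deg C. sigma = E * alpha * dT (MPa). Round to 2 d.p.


sigma = E * alpha * dT
sigma = 207000 * 12.0e-6 * 51.8
sigma = 2.484 * 51.8
sigma = 128.67 MPa

128.67


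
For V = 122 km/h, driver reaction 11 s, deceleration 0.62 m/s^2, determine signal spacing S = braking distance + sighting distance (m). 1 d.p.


V = 122 / 3.6 = 33.8889 m/s
Braking distance = 33.8889^2 / (2*0.62) = 926.1748 m
Sighting distance = 33.8889 * 11 = 372.7778 m
S = 926.1748 + 372.7778 = 1299.0 m

1299.0


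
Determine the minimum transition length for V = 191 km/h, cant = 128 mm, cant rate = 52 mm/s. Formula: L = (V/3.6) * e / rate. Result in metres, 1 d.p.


Convert speed: V = 191 / 3.6 = 53.0556 m/s
L = 53.0556 * 128 / 52
L = 6791.1111 / 52
L = 130.6 m

130.6


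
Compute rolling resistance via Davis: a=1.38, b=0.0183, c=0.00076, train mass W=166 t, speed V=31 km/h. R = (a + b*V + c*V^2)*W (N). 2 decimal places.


b*V = 0.0183 * 31 = 0.5673
c*V^2 = 0.00076 * 961 = 0.73036
R_per_t = 1.38 + 0.5673 + 0.73036 = 2.67766 N/t
R_total = 2.67766 * 166 = 444.49 N

444.49


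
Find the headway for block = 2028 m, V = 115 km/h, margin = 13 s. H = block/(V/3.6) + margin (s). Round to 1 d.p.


V = 115 / 3.6 = 31.9444 m/s
Block traversal time = 2028 / 31.9444 = 63.4852 s
Headway = 63.4852 + 13
Headway = 76.5 s

76.5


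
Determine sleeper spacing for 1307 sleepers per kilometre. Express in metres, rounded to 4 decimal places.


Spacing = 1000 m / number of sleepers
Spacing = 1000 / 1307
Spacing = 0.7651 m

0.7651


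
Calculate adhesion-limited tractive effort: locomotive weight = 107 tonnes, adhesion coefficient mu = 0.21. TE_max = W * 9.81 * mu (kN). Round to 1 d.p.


TE_max = W * g * mu
TE_max = 107 * 9.81 * 0.21
TE_max = 1049.67 * 0.21
TE_max = 220.4 kN

220.4


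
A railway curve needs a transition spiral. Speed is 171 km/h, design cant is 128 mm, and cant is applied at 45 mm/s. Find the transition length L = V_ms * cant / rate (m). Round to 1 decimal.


Convert speed: V = 171 / 3.6 = 47.5 m/s
L = 47.5 * 128 / 45
L = 6080.0 / 45
L = 135.1 m

135.1


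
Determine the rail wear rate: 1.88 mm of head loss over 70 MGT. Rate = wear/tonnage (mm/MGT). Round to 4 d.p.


Wear rate = total wear / cumulative tonnage
Rate = 1.88 / 70
Rate = 0.0269 mm/MGT

0.0269


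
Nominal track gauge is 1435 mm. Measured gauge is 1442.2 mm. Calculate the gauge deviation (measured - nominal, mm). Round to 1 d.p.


Deviation = measured - nominal
Deviation = 1442.2 - 1435
Deviation = 7.2 mm

7.2


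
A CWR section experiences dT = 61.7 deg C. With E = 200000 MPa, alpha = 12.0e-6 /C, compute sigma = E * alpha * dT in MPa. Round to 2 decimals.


sigma = E * alpha * dT
sigma = 200000 * 12.0e-6 * 61.7
sigma = 2.4 * 61.7
sigma = 148.08 MPa

148.08


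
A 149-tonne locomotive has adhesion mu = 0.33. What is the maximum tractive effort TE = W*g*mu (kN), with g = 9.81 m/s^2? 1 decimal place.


TE_max = W * g * mu
TE_max = 149 * 9.81 * 0.33
TE_max = 1461.69 * 0.33
TE_max = 482.4 kN

482.4


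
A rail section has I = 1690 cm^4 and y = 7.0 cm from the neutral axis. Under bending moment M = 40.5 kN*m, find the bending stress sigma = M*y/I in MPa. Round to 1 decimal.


Convert units:
M = 40.5 kN*m = 40500000 N*mm
y = 7.0 cm = 70 mm
I = 1690 cm^4 = 16900000 mm^4
sigma = 40500000 * 70 / 16900000
sigma = 167.8 MPa

167.8


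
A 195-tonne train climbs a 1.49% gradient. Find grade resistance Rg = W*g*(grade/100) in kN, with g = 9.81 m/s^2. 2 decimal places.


Rg = W * 9.81 * grade / 100
Rg = 195 * 9.81 * 1.49 / 100
Rg = 1912.95 * 0.0149
Rg = 28.50 kN

28.50


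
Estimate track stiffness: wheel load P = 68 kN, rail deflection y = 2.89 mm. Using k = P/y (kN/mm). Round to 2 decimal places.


Track stiffness k = P / y
k = 68 / 2.89
k = 23.53 kN/mm

23.53


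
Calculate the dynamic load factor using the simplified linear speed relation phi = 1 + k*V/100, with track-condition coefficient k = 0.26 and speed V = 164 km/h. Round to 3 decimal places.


phi = 1 + k * V / 100
phi = 1 + 0.26 * 164 / 100
phi = 1 + 0.4264
phi = 1.426

1.426


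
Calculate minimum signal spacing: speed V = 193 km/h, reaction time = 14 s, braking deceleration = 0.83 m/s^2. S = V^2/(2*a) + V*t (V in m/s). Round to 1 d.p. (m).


V = 193 / 3.6 = 53.6111 m/s
Braking distance = 53.6111^2 / (2*0.83) = 1731.4164 m
Sighting distance = 53.6111 * 14 = 750.5556 m
S = 1731.4164 + 750.5556 = 2482.0 m

2482.0


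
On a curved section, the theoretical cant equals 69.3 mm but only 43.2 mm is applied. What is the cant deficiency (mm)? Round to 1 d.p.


Cant deficiency = equilibrium cant - actual cant
CD = 69.3 - 43.2
CD = 26.1 mm

26.1


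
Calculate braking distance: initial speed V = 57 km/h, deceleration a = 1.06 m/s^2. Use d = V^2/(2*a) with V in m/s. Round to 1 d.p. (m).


Convert speed: V = 57 / 3.6 = 15.8333 m/s
V^2 = 250.6944
d = 250.6944 / (2 * 1.06)
d = 250.6944 / 2.12
d = 118.3 m

118.3


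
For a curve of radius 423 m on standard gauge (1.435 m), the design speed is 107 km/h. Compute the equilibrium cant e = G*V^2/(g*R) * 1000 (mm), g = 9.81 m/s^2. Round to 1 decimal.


Convert speed: V = 107 / 3.6 = 29.7222 m/s
Apply formula: e = 1.435 * 29.7222^2 / (9.81 * 423)
e = 1.435 * 883.4105 / 4149.63
e = 0.305496 m = 305.5 mm

305.5


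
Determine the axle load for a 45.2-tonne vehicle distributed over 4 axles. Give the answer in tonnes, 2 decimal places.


Load per axle = total weight / number of axles
Load = 45.2 / 4
Load = 11.30 tonnes

11.30


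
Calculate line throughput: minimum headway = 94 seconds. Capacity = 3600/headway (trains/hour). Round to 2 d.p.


Capacity = 3600 / headway
Capacity = 3600 / 94
Capacity = 38.30 trains/hour

38.30


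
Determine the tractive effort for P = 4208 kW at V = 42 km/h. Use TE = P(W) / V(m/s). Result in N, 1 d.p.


Convert: P = 4208 kW = 4208000 W
V = 42 / 3.6 = 11.6667 m/s
TE = 4208000 / 11.6667
TE = 360685.7 N

360685.7


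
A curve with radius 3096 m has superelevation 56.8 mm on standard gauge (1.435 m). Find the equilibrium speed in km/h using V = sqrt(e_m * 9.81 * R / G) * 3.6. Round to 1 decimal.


Convert cant: e = 56.8 mm = 0.0568 m
V_ms = sqrt(0.0568 * 9.81 * 3096 / 1.435)
V_ms = sqrt(1202.171406) = 34.6723 m/s
V = 34.6723 * 3.6 = 124.8 km/h

124.8


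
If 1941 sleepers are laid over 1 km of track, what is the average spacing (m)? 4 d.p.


Spacing = 1000 m / number of sleepers
Spacing = 1000 / 1941
Spacing = 0.5152 m

0.5152


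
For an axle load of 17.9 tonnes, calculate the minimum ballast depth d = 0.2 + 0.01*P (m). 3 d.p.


d = 0.2 + 0.01 * 17.9
d = 0.2 + 0.179
d = 0.379 m

0.379
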